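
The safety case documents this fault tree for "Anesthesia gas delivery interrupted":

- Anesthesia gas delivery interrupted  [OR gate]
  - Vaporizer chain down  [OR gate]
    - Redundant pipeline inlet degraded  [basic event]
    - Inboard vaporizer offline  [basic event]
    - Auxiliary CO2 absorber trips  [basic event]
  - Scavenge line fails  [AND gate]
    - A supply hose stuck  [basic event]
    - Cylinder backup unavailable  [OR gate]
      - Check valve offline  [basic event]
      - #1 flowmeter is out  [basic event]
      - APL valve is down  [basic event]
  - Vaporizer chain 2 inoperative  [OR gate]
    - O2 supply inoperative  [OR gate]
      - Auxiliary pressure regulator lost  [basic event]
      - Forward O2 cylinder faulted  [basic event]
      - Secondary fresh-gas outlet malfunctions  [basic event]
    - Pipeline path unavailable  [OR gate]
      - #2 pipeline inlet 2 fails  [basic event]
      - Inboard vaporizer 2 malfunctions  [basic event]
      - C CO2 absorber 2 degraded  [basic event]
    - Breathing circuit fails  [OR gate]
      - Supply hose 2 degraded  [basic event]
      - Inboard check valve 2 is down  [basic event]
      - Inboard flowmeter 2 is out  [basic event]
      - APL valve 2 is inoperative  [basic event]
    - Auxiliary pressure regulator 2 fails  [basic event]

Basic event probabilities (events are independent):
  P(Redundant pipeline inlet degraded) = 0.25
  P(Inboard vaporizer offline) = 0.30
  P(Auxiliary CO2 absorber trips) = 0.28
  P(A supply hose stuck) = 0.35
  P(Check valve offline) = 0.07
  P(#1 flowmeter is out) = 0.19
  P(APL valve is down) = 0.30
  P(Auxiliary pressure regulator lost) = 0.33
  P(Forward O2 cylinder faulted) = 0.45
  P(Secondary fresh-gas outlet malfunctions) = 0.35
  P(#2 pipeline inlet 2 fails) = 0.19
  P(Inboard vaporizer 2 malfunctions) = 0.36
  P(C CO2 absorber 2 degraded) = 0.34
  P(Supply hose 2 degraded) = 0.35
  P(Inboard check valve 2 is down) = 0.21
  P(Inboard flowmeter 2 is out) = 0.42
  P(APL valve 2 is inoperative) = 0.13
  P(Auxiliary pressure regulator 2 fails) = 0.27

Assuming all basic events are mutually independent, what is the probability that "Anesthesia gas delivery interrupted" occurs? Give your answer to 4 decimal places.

0.9951

P(Vaporizer chain down) [OR] = 1 − (1−0.25) × (1−0.30) × (1−0.28) = 0.622000
P(Cylinder backup unavailable) [OR] = 1 − (1−0.07) × (1−0.19) × (1−0.30) = 0.472690
P(Scavenge line fails) [AND] = 0.35 × 0.472690 = 0.165442
P(O2 supply inoperative) [OR] = 1 − (1−0.33) × (1−0.45) × (1−0.35) = 0.760475
P(Pipeline path unavailable) [OR] = 1 − (1−0.19) × (1−0.36) × (1−0.34) = 0.657856
P(Breathing circuit fails) [OR] = 1 − (1−0.35) × (1−0.21) × (1−0.42) × (1−0.13) = 0.740888
P(Vaporizer chain 2 inoperative) [OR] = 1 − (1−0.760475) × (1−0.657856) × (1−0.740888) × (1−0.27) = 0.984499
P(Anesthesia gas delivery interrupted) [OR] = 1 − (1−0.622000) × (1−0.165442) × (1−0.984499) = 0.995110
Rounded to 4 decimal places: P(Anesthesia gas delivery interrupted) ≈ 0.9951.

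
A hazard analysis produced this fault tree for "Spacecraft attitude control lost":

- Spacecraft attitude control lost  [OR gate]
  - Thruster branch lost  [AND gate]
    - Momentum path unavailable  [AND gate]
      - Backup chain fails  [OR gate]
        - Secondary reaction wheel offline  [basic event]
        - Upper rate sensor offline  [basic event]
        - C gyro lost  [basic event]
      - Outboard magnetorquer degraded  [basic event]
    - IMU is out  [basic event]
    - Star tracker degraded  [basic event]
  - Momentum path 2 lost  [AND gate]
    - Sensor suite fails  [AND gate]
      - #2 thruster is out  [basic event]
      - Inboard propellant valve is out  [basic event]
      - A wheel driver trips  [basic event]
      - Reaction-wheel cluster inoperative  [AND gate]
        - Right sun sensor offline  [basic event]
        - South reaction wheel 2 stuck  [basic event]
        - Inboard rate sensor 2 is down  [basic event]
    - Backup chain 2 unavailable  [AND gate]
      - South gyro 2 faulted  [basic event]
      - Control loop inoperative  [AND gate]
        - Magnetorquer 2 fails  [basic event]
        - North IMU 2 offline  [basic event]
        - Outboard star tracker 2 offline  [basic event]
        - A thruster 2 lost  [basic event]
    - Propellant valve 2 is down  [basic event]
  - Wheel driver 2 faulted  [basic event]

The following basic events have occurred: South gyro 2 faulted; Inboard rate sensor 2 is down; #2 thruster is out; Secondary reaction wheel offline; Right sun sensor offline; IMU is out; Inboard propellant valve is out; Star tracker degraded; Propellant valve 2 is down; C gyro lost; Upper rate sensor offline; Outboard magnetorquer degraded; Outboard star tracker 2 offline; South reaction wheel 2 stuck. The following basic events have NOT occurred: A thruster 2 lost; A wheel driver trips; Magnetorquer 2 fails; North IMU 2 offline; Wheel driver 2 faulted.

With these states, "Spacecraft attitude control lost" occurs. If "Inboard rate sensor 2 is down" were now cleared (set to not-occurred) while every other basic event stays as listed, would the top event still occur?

Counterfactual: set "Inboard rate sensor 2 is down" to not occurred.
Backup chain fails [OR]: Secondary reaction wheel offline=occurs, Upper rate sensor offline=occurs, C gyro lost=occurs → at least one input occurs → occurs.
Momentum path unavailable [AND]: Backup chain fails=occurs, Outboard magnetorquer degraded=occurs → all inputs occur → occurs.
Thruster branch lost [AND]: Momentum path unavailable=occurs, IMU is out=occurs, Star tracker degraded=occurs → all inputs occur → occurs.
Reaction-wheel cluster inoperative [AND]: Right sun sensor offline=occurs, South reaction wheel 2 stuck=occurs, Inboard rate sensor 2 is down=not → not all inputs occur → does not occur.
Sensor suite fails [AND]: #2 thruster is out=occurs, Inboard propellant valve is out=occurs, A wheel driver trips=not, Reaction-wheel cluster inoperative=not → not all inputs occur → does not occur.
Control loop inoperative [AND]: Magnetorquer 2 fails=not, North IMU 2 offline=not, Outboard star tracker 2 offline=occurs, A thruster 2 lost=not → not all inputs occur → does not occur.
Backup chain 2 unavailable [AND]: South gyro 2 faulted=occurs, Control loop inoperative=not → not all inputs occur → does not occur.
Momentum path 2 lost [AND]: Sensor suite fails=not, Backup chain 2 unavailable=not, Propellant valve 2 is down=occurs → not all inputs occur → does not occur.
Spacecraft attitude control lost [OR]: Thruster branch lost=occurs, Momentum path 2 lost=not, Wheel driver 2 faulted=not → at least one input occurs → occurs.

Yes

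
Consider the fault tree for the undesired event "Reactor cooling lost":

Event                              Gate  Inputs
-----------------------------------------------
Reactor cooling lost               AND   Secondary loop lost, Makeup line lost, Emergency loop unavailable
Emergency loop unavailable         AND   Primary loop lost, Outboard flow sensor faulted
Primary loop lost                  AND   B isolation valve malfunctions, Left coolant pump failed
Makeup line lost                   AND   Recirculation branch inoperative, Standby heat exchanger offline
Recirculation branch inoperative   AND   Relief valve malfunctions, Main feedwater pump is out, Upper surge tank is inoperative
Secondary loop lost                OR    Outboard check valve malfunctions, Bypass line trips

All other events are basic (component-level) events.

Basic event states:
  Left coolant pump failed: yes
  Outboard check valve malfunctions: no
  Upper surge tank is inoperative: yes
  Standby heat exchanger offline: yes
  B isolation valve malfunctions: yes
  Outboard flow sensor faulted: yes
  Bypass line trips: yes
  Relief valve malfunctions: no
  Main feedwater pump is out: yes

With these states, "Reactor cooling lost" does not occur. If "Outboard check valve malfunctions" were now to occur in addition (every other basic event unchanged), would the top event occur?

No

Counterfactual: set "Outboard check valve malfunctions" to occurred.
Secondary loop lost [OR]: Outboard check valve malfunctions=occurs, Bypass line trips=occurs → at least one input occurs → occurs.
Recirculation branch inoperative [AND]: Relief valve malfunctions=not, Main feedwater pump is out=occurs, Upper surge tank is inoperative=occurs → not all inputs occur → does not occur.
Makeup line lost [AND]: Recirculation branch inoperative=not, Standby heat exchanger offline=occurs → not all inputs occur → does not occur.
Primary loop lost [AND]: B isolation valve malfunctions=occurs, Left coolant pump failed=occurs → all inputs occur → occurs.
Emergency loop unavailable [AND]: Primary loop lost=occurs, Outboard flow sensor faulted=occurs → all inputs occur → occurs.
Reactor cooling lost [AND]: Secondary loop lost=occurs, Makeup line lost=not, Emergency loop unavailable=occurs → not all inputs occur → does not occur.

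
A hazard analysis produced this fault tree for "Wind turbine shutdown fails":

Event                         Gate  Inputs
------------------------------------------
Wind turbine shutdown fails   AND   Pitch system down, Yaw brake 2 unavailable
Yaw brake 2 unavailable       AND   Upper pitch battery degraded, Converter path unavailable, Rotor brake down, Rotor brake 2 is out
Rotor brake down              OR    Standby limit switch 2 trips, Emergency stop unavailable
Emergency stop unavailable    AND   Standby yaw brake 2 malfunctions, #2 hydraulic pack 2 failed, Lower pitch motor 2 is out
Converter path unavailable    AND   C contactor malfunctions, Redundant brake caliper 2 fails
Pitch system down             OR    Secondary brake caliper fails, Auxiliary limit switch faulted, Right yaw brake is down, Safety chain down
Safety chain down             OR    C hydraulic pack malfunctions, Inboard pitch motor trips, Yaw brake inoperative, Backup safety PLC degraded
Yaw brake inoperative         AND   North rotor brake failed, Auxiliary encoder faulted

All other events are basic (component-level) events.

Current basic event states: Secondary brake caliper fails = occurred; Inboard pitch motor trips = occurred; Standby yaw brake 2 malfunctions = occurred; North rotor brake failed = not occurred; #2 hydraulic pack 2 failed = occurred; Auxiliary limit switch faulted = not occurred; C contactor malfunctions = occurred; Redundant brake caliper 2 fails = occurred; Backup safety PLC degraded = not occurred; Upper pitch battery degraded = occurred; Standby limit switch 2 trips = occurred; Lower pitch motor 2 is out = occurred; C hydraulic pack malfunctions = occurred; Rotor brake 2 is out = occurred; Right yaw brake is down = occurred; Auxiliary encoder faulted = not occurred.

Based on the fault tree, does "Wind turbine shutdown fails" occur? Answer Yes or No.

Yaw brake inoperative [AND]: North rotor brake failed=not, Auxiliary encoder faulted=not → not all inputs occur → does not occur.
Safety chain down [OR]: C hydraulic pack malfunctions=occurs, Inboard pitch motor trips=occurs, Yaw brake inoperative=not, Backup safety PLC degraded=not → at least one input occurs → occurs.
Pitch system down [OR]: Secondary brake caliper fails=occurs, Auxiliary limit switch faulted=not, Right yaw brake is down=occurs, Safety chain down=occurs → at least one input occurs → occurs.
Converter path unavailable [AND]: C contactor malfunctions=occurs, Redundant brake caliper 2 fails=occurs → all inputs occur → occurs.
Emergency stop unavailable [AND]: Standby yaw brake 2 malfunctions=occurs, #2 hydraulic pack 2 failed=occurs, Lower pitch motor 2 is out=occurs → all inputs occur → occurs.
Rotor brake down [OR]: Standby limit switch 2 trips=occurs, Emergency stop unavailable=occurs → at least one input occurs → occurs.
Yaw brake 2 unavailable [AND]: Upper pitch battery degraded=occurs, Converter path unavailable=occurs, Rotor brake down=occurs, Rotor brake 2 is out=occurs → all inputs occur → occurs.
Wind turbine shutdown fails [AND]: Pitch system down=occurs, Yaw brake 2 unavailable=occurs → all inputs occur → occurs.

Yes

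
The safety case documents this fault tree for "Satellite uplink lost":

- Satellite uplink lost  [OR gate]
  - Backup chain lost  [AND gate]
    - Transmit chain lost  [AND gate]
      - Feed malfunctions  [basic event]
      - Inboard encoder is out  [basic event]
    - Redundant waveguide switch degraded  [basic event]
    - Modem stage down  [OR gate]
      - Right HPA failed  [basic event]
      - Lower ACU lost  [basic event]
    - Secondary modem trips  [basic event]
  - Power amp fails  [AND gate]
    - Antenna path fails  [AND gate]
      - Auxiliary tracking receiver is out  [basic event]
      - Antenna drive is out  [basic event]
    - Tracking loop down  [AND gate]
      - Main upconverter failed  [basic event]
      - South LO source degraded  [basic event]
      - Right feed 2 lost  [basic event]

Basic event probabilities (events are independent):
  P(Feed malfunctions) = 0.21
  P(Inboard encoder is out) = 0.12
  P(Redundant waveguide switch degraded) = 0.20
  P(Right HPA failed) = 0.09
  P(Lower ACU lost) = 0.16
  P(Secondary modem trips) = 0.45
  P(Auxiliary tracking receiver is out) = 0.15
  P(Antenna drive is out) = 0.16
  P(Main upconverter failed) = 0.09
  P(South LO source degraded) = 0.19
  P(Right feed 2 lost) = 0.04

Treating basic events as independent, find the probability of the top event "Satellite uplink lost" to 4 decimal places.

P(Transmit chain lost) [AND] = 0.21 × 0.12 = 0.025200
P(Modem stage down) [OR] = 1 − (1−0.09) × (1−0.16) = 0.235600
P(Backup chain lost) [AND] = 0.025200 × 0.20 × 0.235600 × 0.45 = 0.000534
P(Antenna path fails) [AND] = 0.15 × 0.16 = 0.024000
P(Tracking loop down) [AND] = 0.09 × 0.19 × 0.04 = 0.000684
P(Power amp fails) [AND] = 0.024000 × 0.000684 = 0.000016
P(Satellite uplink lost) [OR] = 1 − (1−0.000534) × (1−0.000016) = 0.000550
Rounded to 4 decimal places: P(Satellite uplink lost) ≈ 0.0006.

0.0006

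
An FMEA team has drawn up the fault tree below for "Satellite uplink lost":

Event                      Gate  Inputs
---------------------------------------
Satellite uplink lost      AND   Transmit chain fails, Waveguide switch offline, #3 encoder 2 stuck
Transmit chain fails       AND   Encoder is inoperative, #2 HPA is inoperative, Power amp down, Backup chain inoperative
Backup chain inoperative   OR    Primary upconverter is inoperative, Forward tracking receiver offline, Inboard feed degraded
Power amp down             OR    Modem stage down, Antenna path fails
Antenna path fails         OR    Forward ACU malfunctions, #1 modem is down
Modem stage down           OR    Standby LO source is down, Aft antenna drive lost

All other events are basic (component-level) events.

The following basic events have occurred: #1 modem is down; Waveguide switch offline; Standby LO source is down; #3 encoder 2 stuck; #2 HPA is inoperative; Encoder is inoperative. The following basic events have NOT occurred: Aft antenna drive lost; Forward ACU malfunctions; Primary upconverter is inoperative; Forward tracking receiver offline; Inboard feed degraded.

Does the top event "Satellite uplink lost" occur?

No

Modem stage down [OR]: Standby LO source is down=occurs, Aft antenna drive lost=not → at least one input occurs → occurs.
Antenna path fails [OR]: Forward ACU malfunctions=not, #1 modem is down=occurs → at least one input occurs → occurs.
Power amp down [OR]: Modem stage down=occurs, Antenna path fails=occurs → at least one input occurs → occurs.
Backup chain inoperative [OR]: Primary upconverter is inoperative=not, Forward tracking receiver offline=not, Inboard feed degraded=not → no input occurs → does not occur.
Transmit chain fails [AND]: Encoder is inoperative=occurs, #2 HPA is inoperative=occurs, Power amp down=occurs, Backup chain inoperative=not → not all inputs occur → does not occur.
Satellite uplink lost [AND]: Transmit chain fails=not, Waveguide switch offline=occurs, #3 encoder 2 stuck=occurs → not all inputs occur → does not occur.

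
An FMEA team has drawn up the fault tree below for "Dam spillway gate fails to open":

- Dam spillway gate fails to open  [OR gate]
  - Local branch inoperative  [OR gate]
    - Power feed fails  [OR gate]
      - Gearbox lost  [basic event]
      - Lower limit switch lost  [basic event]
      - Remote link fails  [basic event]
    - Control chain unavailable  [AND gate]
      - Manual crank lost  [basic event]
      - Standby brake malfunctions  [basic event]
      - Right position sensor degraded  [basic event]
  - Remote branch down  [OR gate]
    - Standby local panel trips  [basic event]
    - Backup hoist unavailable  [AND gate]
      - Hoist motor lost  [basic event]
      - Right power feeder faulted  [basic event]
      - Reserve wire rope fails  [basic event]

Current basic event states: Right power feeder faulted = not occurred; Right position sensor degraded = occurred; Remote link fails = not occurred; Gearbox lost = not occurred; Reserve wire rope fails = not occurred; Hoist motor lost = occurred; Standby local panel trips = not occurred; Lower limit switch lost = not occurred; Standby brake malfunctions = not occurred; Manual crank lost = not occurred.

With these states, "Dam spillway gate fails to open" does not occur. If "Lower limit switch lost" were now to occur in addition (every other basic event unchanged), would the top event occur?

Yes

Counterfactual: set "Lower limit switch lost" to occurred.
Power feed fails [OR]: Gearbox lost=not, Lower limit switch lost=occurs, Remote link fails=not → at least one input occurs → occurs.
Control chain unavailable [AND]: Manual crank lost=not, Standby brake malfunctions=not, Right position sensor degraded=occurs → not all inputs occur → does not occur.
Local branch inoperative [OR]: Power feed fails=occurs, Control chain unavailable=not → at least one input occurs → occurs.
Backup hoist unavailable [AND]: Hoist motor lost=occurs, Right power feeder faulted=not, Reserve wire rope fails=not → not all inputs occur → does not occur.
Remote branch down [OR]: Standby local panel trips=not, Backup hoist unavailable=not → no input occurs → does not occur.
Dam spillway gate fails to open [OR]: Local branch inoperative=occurs, Remote branch down=not → at least one input occurs → occurs.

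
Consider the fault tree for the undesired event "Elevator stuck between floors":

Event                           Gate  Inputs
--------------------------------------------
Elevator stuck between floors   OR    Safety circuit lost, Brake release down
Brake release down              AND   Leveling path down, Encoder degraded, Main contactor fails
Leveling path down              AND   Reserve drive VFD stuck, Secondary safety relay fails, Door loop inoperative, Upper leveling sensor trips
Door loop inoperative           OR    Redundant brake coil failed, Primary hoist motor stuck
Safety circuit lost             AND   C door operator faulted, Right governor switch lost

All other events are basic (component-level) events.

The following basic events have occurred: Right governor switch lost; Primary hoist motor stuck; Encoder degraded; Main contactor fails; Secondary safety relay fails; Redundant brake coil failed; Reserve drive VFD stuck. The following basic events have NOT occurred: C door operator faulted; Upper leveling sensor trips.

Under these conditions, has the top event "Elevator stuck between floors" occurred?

No

Safety circuit lost [AND]: C door operator faulted=not, Right governor switch lost=occurs → not all inputs occur → does not occur.
Door loop inoperative [OR]: Redundant brake coil failed=occurs, Primary hoist motor stuck=occurs → at least one input occurs → occurs.
Leveling path down [AND]: Reserve drive VFD stuck=occurs, Secondary safety relay fails=occurs, Door loop inoperative=occurs, Upper leveling sensor trips=not → not all inputs occur → does not occur.
Brake release down [AND]: Leveling path down=not, Encoder degraded=occurs, Main contactor fails=occurs → not all inputs occur → does not occur.
Elevator stuck between floors [OR]: Safety circuit lost=not, Brake release down=not → no input occurs → does not occur.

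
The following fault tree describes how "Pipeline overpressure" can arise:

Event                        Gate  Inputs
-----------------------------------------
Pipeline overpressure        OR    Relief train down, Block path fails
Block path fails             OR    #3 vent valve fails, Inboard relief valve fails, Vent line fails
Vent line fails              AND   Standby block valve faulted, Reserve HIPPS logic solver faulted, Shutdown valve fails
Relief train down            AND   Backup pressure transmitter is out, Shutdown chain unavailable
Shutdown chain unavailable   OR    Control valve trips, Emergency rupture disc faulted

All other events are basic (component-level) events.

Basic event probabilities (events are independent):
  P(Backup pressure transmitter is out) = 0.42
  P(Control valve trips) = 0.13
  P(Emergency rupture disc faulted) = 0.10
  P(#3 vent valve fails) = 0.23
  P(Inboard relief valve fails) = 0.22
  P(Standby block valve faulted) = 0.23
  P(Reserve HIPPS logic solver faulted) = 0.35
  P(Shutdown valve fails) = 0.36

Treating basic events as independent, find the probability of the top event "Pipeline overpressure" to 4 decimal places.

P(Shutdown chain unavailable) [OR] = 1 − (1−0.13) × (1−0.10) = 0.217000
P(Relief train down) [AND] = 0.42 × 0.217000 = 0.091140
P(Vent line fails) [AND] = 0.23 × 0.35 × 0.36 = 0.028980
P(Block path fails) [OR] = 1 − (1−0.23) × (1−0.22) × (1−0.028980) = 0.416805
P(Pipeline overpressure) [OR] = 1 − (1−0.091140) × (1−0.416805) = 0.469957
Rounded to 4 decimal places: P(Pipeline overpressure) ≈ 0.4700.

0.4700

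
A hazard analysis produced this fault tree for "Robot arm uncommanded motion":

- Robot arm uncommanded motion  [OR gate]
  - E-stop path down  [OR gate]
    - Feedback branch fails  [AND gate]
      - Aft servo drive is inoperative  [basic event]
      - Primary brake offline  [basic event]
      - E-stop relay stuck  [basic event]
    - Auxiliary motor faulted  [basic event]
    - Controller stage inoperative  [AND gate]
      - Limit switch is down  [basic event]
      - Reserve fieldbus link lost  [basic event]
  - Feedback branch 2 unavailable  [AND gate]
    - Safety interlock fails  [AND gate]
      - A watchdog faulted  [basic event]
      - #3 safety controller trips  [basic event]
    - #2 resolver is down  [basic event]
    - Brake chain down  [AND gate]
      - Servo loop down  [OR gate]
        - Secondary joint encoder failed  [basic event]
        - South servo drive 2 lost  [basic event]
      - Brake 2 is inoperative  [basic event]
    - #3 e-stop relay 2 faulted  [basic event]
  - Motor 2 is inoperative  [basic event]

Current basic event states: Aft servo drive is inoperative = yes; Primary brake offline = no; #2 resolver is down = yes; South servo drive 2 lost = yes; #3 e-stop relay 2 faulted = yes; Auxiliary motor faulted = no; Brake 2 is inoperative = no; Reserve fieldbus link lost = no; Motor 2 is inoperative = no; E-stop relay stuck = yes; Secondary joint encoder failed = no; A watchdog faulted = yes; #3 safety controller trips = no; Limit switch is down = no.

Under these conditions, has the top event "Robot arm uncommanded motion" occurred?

Feedback branch fails [AND]: Aft servo drive is inoperative=occurs, Primary brake offline=not, E-stop relay stuck=occurs → not all inputs occur → does not occur.
Controller stage inoperative [AND]: Limit switch is down=not, Reserve fieldbus link lost=not → not all inputs occur → does not occur.
E-stop path down [OR]: Feedback branch fails=not, Auxiliary motor faulted=not, Controller stage inoperative=not → no input occurs → does not occur.
Safety interlock fails [AND]: A watchdog faulted=occurs, #3 safety controller trips=not → not all inputs occur → does not occur.
Servo loop down [OR]: Secondary joint encoder failed=not, South servo drive 2 lost=occurs → at least one input occurs → occurs.
Brake chain down [AND]: Servo loop down=occurs, Brake 2 is inoperative=not → not all inputs occur → does not occur.
Feedback branch 2 unavailable [AND]: Safety interlock fails=not, #2 resolver is down=occurs, Brake chain down=not, #3 e-stop relay 2 faulted=occurs → not all inputs occur → does not occur.
Robot arm uncommanded motion [OR]: E-stop path down=not, Feedback branch 2 unavailable=not, Motor 2 is inoperative=not → no input occurs → does not occur.

No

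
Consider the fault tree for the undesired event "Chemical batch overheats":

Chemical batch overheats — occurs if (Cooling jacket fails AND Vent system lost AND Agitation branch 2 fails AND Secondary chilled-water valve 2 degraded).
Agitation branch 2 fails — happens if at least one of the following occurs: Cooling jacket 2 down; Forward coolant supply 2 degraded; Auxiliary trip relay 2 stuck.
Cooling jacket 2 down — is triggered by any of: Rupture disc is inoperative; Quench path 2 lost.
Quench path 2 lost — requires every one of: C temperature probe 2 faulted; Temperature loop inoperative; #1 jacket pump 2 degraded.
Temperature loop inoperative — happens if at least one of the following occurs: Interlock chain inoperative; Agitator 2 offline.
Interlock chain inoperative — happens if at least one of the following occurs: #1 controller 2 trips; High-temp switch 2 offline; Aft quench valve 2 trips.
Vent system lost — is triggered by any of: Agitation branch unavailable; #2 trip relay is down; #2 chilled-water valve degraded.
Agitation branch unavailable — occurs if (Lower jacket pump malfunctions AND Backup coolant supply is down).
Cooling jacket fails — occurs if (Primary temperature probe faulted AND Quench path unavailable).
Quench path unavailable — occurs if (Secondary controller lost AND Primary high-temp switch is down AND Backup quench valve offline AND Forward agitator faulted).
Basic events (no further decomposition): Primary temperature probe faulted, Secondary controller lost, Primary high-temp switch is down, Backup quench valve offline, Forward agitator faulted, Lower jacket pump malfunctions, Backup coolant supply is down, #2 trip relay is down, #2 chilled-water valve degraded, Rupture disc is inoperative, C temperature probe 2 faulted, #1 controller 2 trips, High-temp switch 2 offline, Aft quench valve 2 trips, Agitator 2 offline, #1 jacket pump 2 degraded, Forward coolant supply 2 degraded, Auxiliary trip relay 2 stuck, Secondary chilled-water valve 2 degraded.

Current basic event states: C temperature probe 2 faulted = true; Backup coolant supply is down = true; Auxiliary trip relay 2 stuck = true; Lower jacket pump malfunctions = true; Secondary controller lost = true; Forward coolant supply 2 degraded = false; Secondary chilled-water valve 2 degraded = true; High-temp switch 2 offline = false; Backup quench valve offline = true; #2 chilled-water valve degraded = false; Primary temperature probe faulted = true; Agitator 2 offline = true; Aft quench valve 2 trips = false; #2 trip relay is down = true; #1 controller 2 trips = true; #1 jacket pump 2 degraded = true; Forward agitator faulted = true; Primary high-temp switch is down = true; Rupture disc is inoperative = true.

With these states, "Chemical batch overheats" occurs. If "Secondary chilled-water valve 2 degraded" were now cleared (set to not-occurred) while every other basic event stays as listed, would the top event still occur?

Counterfactual: set "Secondary chilled-water valve 2 degraded" to not occurred.
Quench path unavailable [AND]: Secondary controller lost=occurs, Primary high-temp switch is down=occurs, Backup quench valve offline=occurs, Forward agitator faulted=occurs → all inputs occur → occurs.
Cooling jacket fails [AND]: Primary temperature probe faulted=occurs, Quench path unavailable=occurs → all inputs occur → occurs.
Agitation branch unavailable [AND]: Lower jacket pump malfunctions=occurs, Backup coolant supply is down=occurs → all inputs occur → occurs.
Vent system lost [OR]: Agitation branch unavailable=occurs, #2 trip relay is down=occurs, #2 chilled-water valve degraded=not → at least one input occurs → occurs.
Interlock chain inoperative [OR]: #1 controller 2 trips=occurs, High-temp switch 2 offline=not, Aft quench valve 2 trips=not → at least one input occurs → occurs.
Temperature loop inoperative [OR]: Interlock chain inoperative=occurs, Agitator 2 offline=occurs → at least one input occurs → occurs.
Quench path 2 lost [AND]: C temperature probe 2 faulted=occurs, Temperature loop inoperative=occurs, #1 jacket pump 2 degraded=occurs → all inputs occur → occurs.
Cooling jacket 2 down [OR]: Rupture disc is inoperative=occurs, Quench path 2 lost=occurs → at least one input occurs → occurs.
Agitation branch 2 fails [OR]: Cooling jacket 2 down=occurs, Forward coolant supply 2 degraded=not, Auxiliary trip relay 2 stuck=occurs → at least one input occurs → occurs.
Chemical batch overheats [AND]: Cooling jacket fails=occurs, Vent system lost=occurs, Agitation branch 2 fails=occurs, Secondary chilled-water valve 2 degraded=not → not all inputs occur → does not occur.

No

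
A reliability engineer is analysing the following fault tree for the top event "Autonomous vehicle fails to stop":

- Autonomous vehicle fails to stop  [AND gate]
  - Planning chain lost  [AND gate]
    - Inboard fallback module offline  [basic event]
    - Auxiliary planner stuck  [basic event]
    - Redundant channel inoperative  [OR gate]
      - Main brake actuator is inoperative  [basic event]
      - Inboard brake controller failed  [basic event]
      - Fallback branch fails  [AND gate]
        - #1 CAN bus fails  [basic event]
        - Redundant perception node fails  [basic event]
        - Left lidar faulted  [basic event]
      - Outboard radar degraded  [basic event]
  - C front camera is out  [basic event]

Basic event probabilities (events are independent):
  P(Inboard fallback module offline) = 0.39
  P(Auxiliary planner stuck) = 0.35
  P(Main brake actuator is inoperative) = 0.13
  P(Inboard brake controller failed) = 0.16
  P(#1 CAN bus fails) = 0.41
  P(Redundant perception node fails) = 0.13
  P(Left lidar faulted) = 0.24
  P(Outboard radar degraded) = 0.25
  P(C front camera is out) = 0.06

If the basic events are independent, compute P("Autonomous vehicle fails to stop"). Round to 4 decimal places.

0.0038

P(Fallback branch fails) [AND] = 0.41 × 0.13 × 0.24 = 0.012792
P(Redundant channel inoperative) [OR] = 1 − (1−0.13) × (1−0.16) × (1−0.012792) × (1−0.25) = 0.458911
P(Planning chain lost) [AND] = 0.39 × 0.35 × 0.458911 = 0.062641
P(Autonomous vehicle fails to stop) [AND] = 0.062641 × 0.06 = 0.003758
Rounded to 4 decimal places: P(Autonomous vehicle fails to stop) ≈ 0.0038.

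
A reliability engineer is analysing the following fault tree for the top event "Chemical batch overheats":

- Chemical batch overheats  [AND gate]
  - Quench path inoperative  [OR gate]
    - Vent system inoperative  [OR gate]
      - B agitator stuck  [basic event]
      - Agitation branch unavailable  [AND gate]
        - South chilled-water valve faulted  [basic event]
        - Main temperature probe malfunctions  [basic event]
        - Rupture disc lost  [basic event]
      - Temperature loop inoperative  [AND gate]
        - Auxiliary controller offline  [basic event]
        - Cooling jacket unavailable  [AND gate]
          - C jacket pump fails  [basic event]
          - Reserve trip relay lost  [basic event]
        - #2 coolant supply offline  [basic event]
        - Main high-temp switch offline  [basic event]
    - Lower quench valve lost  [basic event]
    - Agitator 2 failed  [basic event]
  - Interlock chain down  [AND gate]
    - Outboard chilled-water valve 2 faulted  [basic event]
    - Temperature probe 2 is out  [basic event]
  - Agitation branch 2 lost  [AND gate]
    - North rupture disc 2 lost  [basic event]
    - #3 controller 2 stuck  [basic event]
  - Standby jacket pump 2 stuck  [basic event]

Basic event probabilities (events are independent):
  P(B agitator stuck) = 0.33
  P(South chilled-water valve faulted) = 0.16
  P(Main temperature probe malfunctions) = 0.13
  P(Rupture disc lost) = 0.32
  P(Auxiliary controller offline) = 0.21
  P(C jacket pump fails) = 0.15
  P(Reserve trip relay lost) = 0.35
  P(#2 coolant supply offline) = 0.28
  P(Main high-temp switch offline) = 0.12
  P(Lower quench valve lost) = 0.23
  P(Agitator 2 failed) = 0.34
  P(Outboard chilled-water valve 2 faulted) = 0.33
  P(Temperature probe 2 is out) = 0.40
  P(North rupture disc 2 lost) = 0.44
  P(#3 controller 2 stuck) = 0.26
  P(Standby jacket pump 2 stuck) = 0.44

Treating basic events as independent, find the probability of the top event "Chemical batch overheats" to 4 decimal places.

0.0044

P(Agitation branch unavailable) [AND] = 0.16 × 0.13 × 0.32 = 0.006656
P(Cooling jacket unavailable) [AND] = 0.15 × 0.35 = 0.052500
P(Temperature loop inoperative) [AND] = 0.21 × 0.052500 × 0.28 × 0.12 = 0.000370
P(Vent system inoperative) [OR] = 1 − (1−0.33) × (1−0.006656) × (1−0.000370) = 0.334706
P(Quench path inoperative) [OR] = 1 − (1−0.334706) × (1−0.23) × (1−0.34) = 0.661898
P(Interlock chain down) [AND] = 0.33 × 0.40 = 0.132000
P(Agitation branch 2 lost) [AND] = 0.44 × 0.26 = 0.114400
P(Chemical batch overheats) [AND] = 0.661898 × 0.132000 × 0.114400 × 0.44 = 0.004398
Rounded to 4 decimal places: P(Chemical batch overheats) ≈ 0.0044.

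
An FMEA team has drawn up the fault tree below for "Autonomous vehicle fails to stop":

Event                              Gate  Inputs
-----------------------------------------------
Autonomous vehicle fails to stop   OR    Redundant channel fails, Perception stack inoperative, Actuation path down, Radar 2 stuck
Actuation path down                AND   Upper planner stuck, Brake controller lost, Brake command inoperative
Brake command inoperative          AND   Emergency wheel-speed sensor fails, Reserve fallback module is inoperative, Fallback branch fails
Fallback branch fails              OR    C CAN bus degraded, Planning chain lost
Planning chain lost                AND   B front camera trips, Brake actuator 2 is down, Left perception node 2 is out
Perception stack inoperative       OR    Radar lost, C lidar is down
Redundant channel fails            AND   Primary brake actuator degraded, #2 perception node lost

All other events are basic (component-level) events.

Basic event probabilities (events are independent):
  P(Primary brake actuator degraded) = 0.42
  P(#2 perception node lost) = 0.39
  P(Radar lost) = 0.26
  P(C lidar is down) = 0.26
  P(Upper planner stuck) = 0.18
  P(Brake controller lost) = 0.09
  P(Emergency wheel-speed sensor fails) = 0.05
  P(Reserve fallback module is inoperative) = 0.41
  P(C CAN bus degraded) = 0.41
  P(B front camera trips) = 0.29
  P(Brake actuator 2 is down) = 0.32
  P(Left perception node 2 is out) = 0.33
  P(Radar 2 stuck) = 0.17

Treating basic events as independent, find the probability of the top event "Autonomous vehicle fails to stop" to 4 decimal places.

P(Redundant channel fails) [AND] = 0.42 × 0.39 = 0.163800
P(Perception stack inoperative) [OR] = 1 − (1−0.26) × (1−0.26) = 0.452400
P(Planning chain lost) [AND] = 0.29 × 0.32 × 0.33 = 0.030624
P(Fallback branch fails) [OR] = 1 − (1−0.41) × (1−0.030624) = 0.428068
P(Brake command inoperative) [AND] = 0.05 × 0.41 × 0.428068 = 0.008775
P(Actuation path down) [AND] = 0.18 × 0.09 × 0.008775 = 0.000142
P(Autonomous vehicle fails to stop) [OR] = 1 − (1−0.163800) × (1−0.452400) × (1−0.000142) × (1−0.17) = 0.619994
Rounded to 4 decimal places: P(Autonomous vehicle fails to stop) ≈ 0.6200.

0.6200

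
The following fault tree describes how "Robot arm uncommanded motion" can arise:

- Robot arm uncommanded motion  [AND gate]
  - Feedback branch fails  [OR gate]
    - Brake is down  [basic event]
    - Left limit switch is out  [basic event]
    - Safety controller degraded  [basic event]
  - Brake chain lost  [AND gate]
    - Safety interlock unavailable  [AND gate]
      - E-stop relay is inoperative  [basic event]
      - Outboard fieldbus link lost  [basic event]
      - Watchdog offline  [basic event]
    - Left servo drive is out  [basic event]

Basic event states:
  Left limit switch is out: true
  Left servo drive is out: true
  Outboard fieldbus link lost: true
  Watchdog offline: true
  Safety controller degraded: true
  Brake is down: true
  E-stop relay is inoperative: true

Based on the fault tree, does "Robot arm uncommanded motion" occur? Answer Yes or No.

Feedback branch fails [OR]: Brake is down=occurs, Left limit switch is out=occurs, Safety controller degraded=occurs → at least one input occurs → occurs.
Safety interlock unavailable [AND]: E-stop relay is inoperative=occurs, Outboard fieldbus link lost=occurs, Watchdog offline=occurs → all inputs occur → occurs.
Brake chain lost [AND]: Safety interlock unavailable=occurs, Left servo drive is out=occurs → all inputs occur → occurs.
Robot arm uncommanded motion [AND]: Feedback branch fails=occurs, Brake chain lost=occurs → all inputs occur → occurs.

Yes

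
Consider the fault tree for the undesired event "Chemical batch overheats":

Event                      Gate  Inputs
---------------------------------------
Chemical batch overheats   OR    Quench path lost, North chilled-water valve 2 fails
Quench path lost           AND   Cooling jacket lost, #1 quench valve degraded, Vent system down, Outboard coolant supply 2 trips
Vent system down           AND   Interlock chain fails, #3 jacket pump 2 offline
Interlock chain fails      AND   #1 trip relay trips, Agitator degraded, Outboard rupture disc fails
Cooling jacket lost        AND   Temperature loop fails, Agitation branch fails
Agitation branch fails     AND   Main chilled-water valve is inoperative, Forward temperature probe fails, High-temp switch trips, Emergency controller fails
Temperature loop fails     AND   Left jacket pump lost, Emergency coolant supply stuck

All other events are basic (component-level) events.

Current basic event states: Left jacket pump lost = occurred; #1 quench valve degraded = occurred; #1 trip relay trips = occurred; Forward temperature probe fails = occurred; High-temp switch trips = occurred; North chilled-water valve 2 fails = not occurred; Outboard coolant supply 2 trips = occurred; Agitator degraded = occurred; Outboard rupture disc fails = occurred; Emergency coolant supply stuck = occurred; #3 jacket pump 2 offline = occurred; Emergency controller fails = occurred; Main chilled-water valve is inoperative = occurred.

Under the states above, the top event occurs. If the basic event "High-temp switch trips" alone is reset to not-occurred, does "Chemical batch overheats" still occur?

Counterfactual: set "High-temp switch trips" to not occurred.
Temperature loop fails [AND]: Left jacket pump lost=occurs, Emergency coolant supply stuck=occurs → all inputs occur → occurs.
Agitation branch fails [AND]: Main chilled-water valve is inoperative=occurs, Forward temperature probe fails=occurs, High-temp switch trips=not, Emergency controller fails=occurs → not all inputs occur → does not occur.
Cooling jacket lost [AND]: Temperature loop fails=occurs, Agitation branch fails=not → not all inputs occur → does not occur.
Interlock chain fails [AND]: #1 trip relay trips=occurs, Agitator degraded=occurs, Outboard rupture disc fails=occurs → all inputs occur → occurs.
Vent system down [AND]: Interlock chain fails=occurs, #3 jacket pump 2 offline=occurs → all inputs occur → occurs.
Quench path lost [AND]: Cooling jacket lost=not, #1 quench valve degraded=occurs, Vent system down=occurs, Outboard coolant supply 2 trips=occurs → not all inputs occur → does not occur.
Chemical batch overheats [OR]: Quench path lost=not, North chilled-water valve 2 fails=not → no input occurs → does not occur.

No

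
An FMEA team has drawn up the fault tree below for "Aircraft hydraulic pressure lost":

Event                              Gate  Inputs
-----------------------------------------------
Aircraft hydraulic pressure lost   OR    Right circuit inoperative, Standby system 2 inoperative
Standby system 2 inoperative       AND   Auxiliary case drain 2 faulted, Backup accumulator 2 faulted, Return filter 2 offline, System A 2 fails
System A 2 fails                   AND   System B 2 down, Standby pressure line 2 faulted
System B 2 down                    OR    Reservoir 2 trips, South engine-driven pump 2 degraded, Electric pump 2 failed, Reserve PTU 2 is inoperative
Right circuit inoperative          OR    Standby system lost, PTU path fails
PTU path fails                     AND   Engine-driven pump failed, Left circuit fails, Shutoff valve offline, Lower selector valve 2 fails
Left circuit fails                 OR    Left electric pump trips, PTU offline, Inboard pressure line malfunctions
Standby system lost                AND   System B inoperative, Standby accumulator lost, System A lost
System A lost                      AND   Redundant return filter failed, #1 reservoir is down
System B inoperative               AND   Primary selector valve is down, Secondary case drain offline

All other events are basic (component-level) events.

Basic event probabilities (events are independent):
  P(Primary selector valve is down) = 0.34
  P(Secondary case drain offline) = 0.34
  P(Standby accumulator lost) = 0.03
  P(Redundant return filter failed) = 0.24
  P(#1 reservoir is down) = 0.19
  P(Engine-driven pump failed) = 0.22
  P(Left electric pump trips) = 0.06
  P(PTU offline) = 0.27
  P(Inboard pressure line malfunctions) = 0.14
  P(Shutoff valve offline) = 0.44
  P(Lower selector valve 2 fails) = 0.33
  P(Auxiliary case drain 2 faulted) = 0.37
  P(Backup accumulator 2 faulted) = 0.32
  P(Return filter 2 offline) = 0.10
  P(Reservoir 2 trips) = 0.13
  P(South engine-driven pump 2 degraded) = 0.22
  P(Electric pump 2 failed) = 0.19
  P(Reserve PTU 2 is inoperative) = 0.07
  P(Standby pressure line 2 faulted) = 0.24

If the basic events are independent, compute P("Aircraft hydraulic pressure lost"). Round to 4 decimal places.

0.0146

P(System B inoperative) [AND] = 0.34 × 0.34 = 0.115600
P(System A lost) [AND] = 0.24 × 0.19 = 0.045600
P(Standby system lost) [AND] = 0.115600 × 0.03 × 0.045600 = 0.000158
P(Left circuit fails) [OR] = 1 − (1−0.06) × (1−0.27) × (1−0.14) = 0.409868
P(PTU path fails) [AND] = 0.22 × 0.409868 × 0.44 × 0.33 = 0.013093
P(Right circuit inoperative) [OR] = 1 − (1−0.000158) × (1−0.013093) = 0.013249
P(System B 2 down) [OR] = 1 − (1−0.13) × (1−0.22) × (1−0.19) × (1−0.07) = 0.488811
P(System A 2 fails) [AND] = 0.488811 × 0.24 = 0.117315
P(Standby system 2 inoperative) [AND] = 0.37 × 0.32 × 0.10 × 0.117315 = 0.001389
P(Aircraft hydraulic pressure lost) [OR] = 1 − (1−0.013249) × (1−0.001389) = 0.014620
Rounded to 4 decimal places: P(Aircraft hydraulic pressure lost) ≈ 0.0146.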